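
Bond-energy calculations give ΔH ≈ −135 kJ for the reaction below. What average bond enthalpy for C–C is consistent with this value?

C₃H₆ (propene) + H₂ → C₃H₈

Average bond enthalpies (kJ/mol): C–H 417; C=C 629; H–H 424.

Let D be the C–C bond energy.
Σ(broken) = 1×D + 6×417 + 1×629 + 1×424 = 3555 + D
Σ(formed) = 2×D + 8×417 = 3336 + 2D
ΔH = Σ(broken) − Σ(formed) = (3555 + D) − (3336 + 2D) = +219 − D
Setting this equal to −135 kJ gives D = 354 kJ/mol.

D(C–C) ≈ 354 kJ/mol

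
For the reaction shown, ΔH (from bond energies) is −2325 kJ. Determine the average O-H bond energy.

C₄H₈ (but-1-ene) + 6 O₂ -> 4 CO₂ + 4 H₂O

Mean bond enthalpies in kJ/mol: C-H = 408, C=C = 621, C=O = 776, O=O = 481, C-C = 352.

D(O-H) ≈ 449 kJ/mol

Let D be the O-H bond energy.
Σ(broken) = 2×352 + 8×408 + 1×621 + 6×481 = 7475
Σ(formed) = 8×776 + 8×D = 6208 + 8D
ΔH = Σ(broken) − Σ(formed) = (7475) − (6208 + 8D) = +1267 − 8D
Setting this equal to −2325 kJ gives 8D = 3592, so D = 449 kJ/mol.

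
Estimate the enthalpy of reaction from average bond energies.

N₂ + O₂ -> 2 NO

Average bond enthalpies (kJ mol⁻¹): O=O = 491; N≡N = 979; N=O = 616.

Bonds broken (reactants):
  N≡N: 1 × 979 = 979
  O=O: 1 × 491 = 491
  Σ(broken) = 1470 kJ
Bonds formed (products):
  N=O: 2 × 616 = 1232
  Σ(formed) = 1232 kJ
ΔH = Σ(broken) − Σ(formed) = 1470 − 1232 = +238 kJ

ΔH ≈ +238 kJ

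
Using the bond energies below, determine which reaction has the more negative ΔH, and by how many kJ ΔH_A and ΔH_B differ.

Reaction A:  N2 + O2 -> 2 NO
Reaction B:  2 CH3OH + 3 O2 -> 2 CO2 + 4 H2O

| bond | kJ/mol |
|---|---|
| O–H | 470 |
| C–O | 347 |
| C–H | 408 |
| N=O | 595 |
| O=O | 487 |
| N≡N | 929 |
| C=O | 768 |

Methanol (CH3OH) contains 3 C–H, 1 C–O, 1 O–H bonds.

Reaction B, by 1515 kJ

Reaction A:
  Bonds broken (reactants):
    N≡N: 1 × 929 = 929
    O=O: 1 × 487 = 487
    Σ(broken) = 1416 kJ
  Bonds formed (products):
    N=O: 2 × 595 = 1190
    Σ(formed) = 1190 kJ
  ΔH_A = 1416 − 1190 = +226 kJ
Reaction B:
  Bonds broken (reactants):
    C–H: 6 × 408 = 2448
    C–O: 2 × 347 = 694
    O–H: 2 × 470 = 940
    O=O: 3 × 487 = 1461
    Σ(broken) = 5543 kJ
  Bonds formed (products):
    C=O: 4 × 768 = 3072
    O–H: 8 × 470 = 3760
    Σ(formed) = 6832 kJ
  ΔH_B = 5543 − 6832 = −1289 kJ
ΔH_A − ΔH_B = +1515 kJ, so reaction B has the more negative ΔH; |ΔH_A − ΔH_B| = 1515 kJ.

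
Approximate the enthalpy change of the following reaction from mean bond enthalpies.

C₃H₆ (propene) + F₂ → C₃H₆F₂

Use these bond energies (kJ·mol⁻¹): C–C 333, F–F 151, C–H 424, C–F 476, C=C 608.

Bonds broken (reactants):
  C–C: 1 × 333 = 333
  C–H: 6 × 424 = 2544
  C=C: 1 × 608 = 608
  F–F: 1 × 151 = 151
  Σ(broken) = 3636 kJ
Bonds formed (products):
  C–C: 2 × 333 = 666
  C–F: 2 × 476 = 952
  C–H: 6 × 424 = 2544
  Σ(formed) = 4162 kJ
ΔH = Σ(broken) − Σ(formed) = 3636 − 4162 = −526 kJ

ΔH ≈ −526 kJ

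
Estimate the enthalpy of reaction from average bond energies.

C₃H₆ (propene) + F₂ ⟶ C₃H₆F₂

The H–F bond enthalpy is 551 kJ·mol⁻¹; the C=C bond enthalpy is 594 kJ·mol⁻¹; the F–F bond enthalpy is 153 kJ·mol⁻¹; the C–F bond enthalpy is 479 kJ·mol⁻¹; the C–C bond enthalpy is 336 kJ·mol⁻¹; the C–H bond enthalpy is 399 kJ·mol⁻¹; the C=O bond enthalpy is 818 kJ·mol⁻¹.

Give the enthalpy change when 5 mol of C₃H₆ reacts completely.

ΔH = −2735 kJ

Bonds broken (reactants):
  C–C: 1 × 336 = 336
  C–H: 6 × 399 = 2394
  C=C: 1 × 594 = 594
  F–F: 1 × 153 = 153
  Σ(broken) = 3477 kJ
Bonds formed (products):
  C–C: 2 × 336 = 672
  C–F: 2 × 479 = 958
  C–H: 6 × 399 = 2394
  Σ(formed) = 4024 kJ
ΔH = Σ(broken) − Σ(formed) = 3477 − 4024 = −547 kJ
For 5× the reaction as written: 5 × (−547) = −2735 kJ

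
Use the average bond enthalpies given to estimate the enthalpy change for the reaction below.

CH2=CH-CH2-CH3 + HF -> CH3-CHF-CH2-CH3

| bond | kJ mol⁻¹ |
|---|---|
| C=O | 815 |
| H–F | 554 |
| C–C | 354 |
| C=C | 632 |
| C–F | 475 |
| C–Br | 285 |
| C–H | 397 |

ΔH ≈ −40 kJ

Bonds broken (reactants):
  C–C: 2 × 354 = 708
  C–H: 8 × 397 = 3176
  C=C: 1 × 632 = 632
  H–F: 1 × 554 = 554
  Σ(broken) = 5070 kJ
Bonds formed (products):
  C–C: 3 × 354 = 1062
  C–F: 1 × 475 = 475
  C–H: 9 × 397 = 3573
  Σ(formed) = 5110 kJ
ΔH = Σ(broken) − Σ(formed) = 5070 − 5110 = −40 kJ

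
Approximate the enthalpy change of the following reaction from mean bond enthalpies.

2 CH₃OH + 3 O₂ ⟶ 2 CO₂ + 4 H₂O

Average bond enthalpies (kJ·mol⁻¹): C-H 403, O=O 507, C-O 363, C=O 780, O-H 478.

Bonds broken (reactants):
  C-H: 6 × 403 = 2418
  C-O: 2 × 363 = 726
  O-H: 2 × 478 = 956
  O=O: 3 × 507 = 1521
  Σ(broken) = 5621 kJ
Bonds formed (products):
  C=O: 4 × 780 = 3120
  O-H: 8 × 478 = 3824
  Σ(formed) = 6944 kJ
ΔH = Σ(broken) − Σ(formed) = 5621 − 6944 = −1323 kJ

ΔH ≈ −1323 kJ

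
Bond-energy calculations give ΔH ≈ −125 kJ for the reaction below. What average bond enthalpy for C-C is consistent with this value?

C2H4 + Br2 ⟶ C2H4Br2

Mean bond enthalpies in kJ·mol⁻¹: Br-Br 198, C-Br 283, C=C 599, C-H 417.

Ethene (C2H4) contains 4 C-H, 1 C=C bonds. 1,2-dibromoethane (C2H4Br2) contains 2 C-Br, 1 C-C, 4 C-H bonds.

Let D be the C-C bond energy.
Σ(broken) = 1×198 + 4×417 + 1×599 = 2465
Σ(formed) = 2×283 + 1×D + 4×417 = 2234 + D
ΔH = Σ(broken) − Σ(formed) = (2465) − (2234 + D) = +231 − D
Setting this equal to −125 kJ gives D = 356 kJ/mol.

D(C-C) ≈ 356 kJ/mol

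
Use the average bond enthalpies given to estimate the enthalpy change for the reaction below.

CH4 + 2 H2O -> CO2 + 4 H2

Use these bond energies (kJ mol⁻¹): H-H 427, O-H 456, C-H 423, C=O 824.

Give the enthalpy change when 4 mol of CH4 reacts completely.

ΔH = +640 kJ

Bonds broken (reactants):
  C-H: 4 × 423 = 1692
  O-H: 4 × 456 = 1824
  Σ(broken) = 3516 kJ
Bonds formed (products):
  C=O: 2 × 824 = 1648
  H-H: 4 × 427 = 1708
  Σ(formed) = 3356 kJ
ΔH = Σ(broken) − Σ(formed) = 3516 − 3356 = +160 kJ
For 4× the reaction as written: 4 × (+160) = +640 kJ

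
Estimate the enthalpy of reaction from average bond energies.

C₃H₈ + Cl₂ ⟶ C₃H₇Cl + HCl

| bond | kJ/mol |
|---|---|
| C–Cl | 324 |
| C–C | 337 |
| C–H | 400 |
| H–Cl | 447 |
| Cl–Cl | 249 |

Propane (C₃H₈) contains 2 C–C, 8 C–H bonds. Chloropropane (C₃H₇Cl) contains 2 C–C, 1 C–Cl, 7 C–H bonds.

ΔH ≈ −122 kJ

Bonds broken (reactants):
  C–C: 2 × 337 = 674
  C–H: 8 × 400 = 3200
  Cl–Cl: 1 × 249 = 249
  Σ(broken) = 4123 kJ
Bonds formed (products):
  C–C: 2 × 337 = 674
  C–Cl: 1 × 324 = 324
  C–H: 7 × 400 = 2800
  H–Cl: 1 × 447 = 447
  Σ(formed) = 4245 kJ
ΔH = Σ(broken) − Σ(formed) = 4123 − 4245 = −122 kJ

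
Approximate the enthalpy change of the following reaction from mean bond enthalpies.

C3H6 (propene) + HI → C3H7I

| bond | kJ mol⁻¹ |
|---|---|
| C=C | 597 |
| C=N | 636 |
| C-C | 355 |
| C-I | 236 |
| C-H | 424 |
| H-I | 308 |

Bonds broken (reactants):
  C-C: 1 × 355 = 355
  C-H: 6 × 424 = 2544
  C=C: 1 × 597 = 597
  H-I: 1 × 308 = 308
  Σ(broken) = 3804 kJ
Bonds formed (products):
  C-C: 2 × 355 = 710
  C-H: 7 × 424 = 2968
  C-I: 1 × 236 = 236
  Σ(formed) = 3914 kJ
ΔH = Σ(broken) − Σ(formed) = 3804 − 3914 = −110 kJ

ΔH ≈ −110 kJ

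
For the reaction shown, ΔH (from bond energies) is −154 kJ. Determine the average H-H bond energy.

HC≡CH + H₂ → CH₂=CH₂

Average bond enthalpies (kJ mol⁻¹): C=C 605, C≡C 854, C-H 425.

Let D be the H-H bond energy.
Σ(broken) = 1×854 + 2×425 + 1×D = 1704 + D
Σ(formed) = 4×425 + 1×605 = 2305
ΔH = Σ(broken) − Σ(formed) = (1704 + D) − (2305) = −601 + D
Setting this equal to −154 kJ gives D = 447 kJ/mol.

D(H-H) ≈ 447 kJ/mol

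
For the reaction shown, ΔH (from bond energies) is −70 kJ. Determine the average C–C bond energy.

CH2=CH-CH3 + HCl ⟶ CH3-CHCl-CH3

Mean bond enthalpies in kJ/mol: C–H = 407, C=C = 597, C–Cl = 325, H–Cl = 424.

D(C–C) ≈ 359 kJ/mol

Let D be the C–C bond energy.
Σ(broken) = 1×D + 6×407 + 1×597 + 1×424 = 3463 + D
Σ(formed) = 2×D + 1×325 + 7×407 = 3174 + 2D
ΔH = Σ(broken) − Σ(formed) = (3463 + D) − (3174 + 2D) = +289 − D
Setting this equal to −70 kJ gives D = 359 kJ/mol.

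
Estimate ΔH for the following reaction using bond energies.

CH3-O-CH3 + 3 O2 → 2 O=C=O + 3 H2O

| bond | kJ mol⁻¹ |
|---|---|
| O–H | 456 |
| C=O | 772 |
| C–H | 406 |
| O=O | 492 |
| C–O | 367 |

ΔH ≈ −1178 kJ

Bonds broken (reactants):
  C–H: 6 × 406 = 2436
  C–O: 2 × 367 = 734
  O=O: 3 × 492 = 1476
  Σ(broken) = 4646 kJ
Bonds formed (products):
  C=O: 4 × 772 = 3088
  O–H: 6 × 456 = 2736
  Σ(formed) = 5824 kJ
ΔH = Σ(broken) − Σ(formed) = 4646 − 5824 = −1178 kJ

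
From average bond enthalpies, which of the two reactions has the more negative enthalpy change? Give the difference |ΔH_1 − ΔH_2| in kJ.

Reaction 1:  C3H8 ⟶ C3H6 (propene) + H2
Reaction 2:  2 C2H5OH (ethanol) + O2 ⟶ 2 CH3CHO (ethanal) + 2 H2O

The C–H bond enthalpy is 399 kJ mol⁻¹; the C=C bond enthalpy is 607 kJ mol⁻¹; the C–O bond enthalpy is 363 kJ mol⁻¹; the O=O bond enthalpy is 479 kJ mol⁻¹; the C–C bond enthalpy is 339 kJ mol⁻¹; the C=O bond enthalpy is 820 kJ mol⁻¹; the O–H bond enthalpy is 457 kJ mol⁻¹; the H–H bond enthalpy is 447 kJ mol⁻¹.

Reaction 2, by 634 kJ

Reaction 1:
  Bonds broken (reactants):
    C–C: 2 × 339 = 678
    C–H: 8 × 399 = 3192
    Σ(broken) = 3870 kJ
  Bonds formed (products):
    C–C: 1 × 339 = 339
    C–H: 6 × 399 = 2394
    C=C: 1 × 607 = 607
    H–H: 1 × 447 = 447
    Σ(formed) = 3787 kJ
  ΔH_1 = 3870 − 3787 = +83 kJ
Reaction 2:
  Bonds broken (reactants):
    C–C: 2 × 339 = 678
    C–H: 10 × 399 = 3990
    C–O: 2 × 363 = 726
    O–H: 2 × 457 = 914
    O=O: 1 × 479 = 479
    Σ(broken) = 6787 kJ
  Bonds formed (products):
    C–C: 2 × 339 = 678
    C–H: 8 × 399 = 3192
    C=O: 2 × 820 = 1640
    O–H: 4 × 457 = 1828
    Σ(formed) = 7338 kJ
  ΔH_2 = 6787 − 7338 = −551 kJ
ΔH_1 − ΔH_2 = +634 kJ, so reaction 2 has the more negative ΔH; |ΔH_1 − ΔH_2| = 634 kJ.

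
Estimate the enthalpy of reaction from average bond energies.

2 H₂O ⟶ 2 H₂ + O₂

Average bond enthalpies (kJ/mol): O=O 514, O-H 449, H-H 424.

Bonds broken (reactants):
  O-H: 4 × 449 = 1796
  Σ(broken) = 1796 kJ
Bonds formed (products):
  H-H: 2 × 424 = 848
  O=O: 1 × 514 = 514
  Σ(formed) = 1362 kJ
ΔH = Σ(broken) − Σ(formed) = 1796 − 1362 = +434 kJ

ΔH ≈ +434 kJ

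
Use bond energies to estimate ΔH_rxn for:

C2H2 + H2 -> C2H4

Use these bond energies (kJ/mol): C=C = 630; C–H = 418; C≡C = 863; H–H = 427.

Bonds broken (reactants):
  C≡C: 1 × 863 = 863
  C–H: 2 × 418 = 836
  H–H: 1 × 427 = 427
  Σ(broken) = 2126 kJ
Bonds formed (products):
  C–H: 4 × 418 = 1672
  C=C: 1 × 630 = 630
  Σ(formed) = 2302 kJ
ΔH = Σ(broken) − Σ(formed) = 2126 − 2302 = −176 kJ

ΔH ≈ −176 kJ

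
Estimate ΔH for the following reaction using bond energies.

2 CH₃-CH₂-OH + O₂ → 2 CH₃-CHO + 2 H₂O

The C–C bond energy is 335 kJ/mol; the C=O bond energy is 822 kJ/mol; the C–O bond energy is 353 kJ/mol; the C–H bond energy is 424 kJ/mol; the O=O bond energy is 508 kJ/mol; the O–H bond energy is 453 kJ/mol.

Bonds broken (reactants):
  C–C: 2 × 335 = 670
  C–H: 10 × 424 = 4240
  C–O: 2 × 353 = 706
  O–H: 2 × 453 = 906
  O=O: 1 × 508 = 508
  Σ(broken) = 7030 kJ
Bonds formed (products):
  C–C: 2 × 335 = 670
  C–H: 8 × 424 = 3392
  C=O: 2 × 822 = 1644
  O–H: 4 × 453 = 1812
  Σ(formed) = 7518 kJ
ΔH = Σ(broken) − Σ(formed) = 7030 − 7518 = −488 kJ

ΔH ≈ −488 kJ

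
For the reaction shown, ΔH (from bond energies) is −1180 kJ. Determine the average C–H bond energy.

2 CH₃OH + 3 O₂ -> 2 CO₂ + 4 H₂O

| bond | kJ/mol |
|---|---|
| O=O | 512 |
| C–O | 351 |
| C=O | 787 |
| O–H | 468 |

Let D be the C–H bond energy.
Σ(broken) = 6×D + 2×351 + 2×468 + 3×512 = 3174 + 6D
Σ(formed) = 4×787 + 8×468 = 6892
ΔH = Σ(broken) − Σ(formed) = (3174 + 6D) − (6892) = −3718 + 6D
Setting this equal to −1180 kJ gives 6D = 2538, so D = 423 kJ/mol.

D(C–H) ≈ 423 kJ/mol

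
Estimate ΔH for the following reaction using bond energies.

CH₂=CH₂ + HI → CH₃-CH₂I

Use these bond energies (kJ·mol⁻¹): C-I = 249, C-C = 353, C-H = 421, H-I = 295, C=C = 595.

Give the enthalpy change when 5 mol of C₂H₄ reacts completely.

Bonds broken (reactants):
  C-H: 4 × 421 = 1684
  C=C: 1 × 595 = 595
  H-I: 1 × 295 = 295
  Σ(broken) = 2574 kJ
Bonds formed (products):
  C-C: 1 × 353 = 353
  C-H: 5 × 421 = 2105
  C-I: 1 × 249 = 249
  Σ(formed) = 2707 kJ
ΔH = Σ(broken) − Σ(formed) = 2574 − 2707 = −133 kJ
For 5× the reaction as written: 5 × (−133) = −665 kJ

ΔH = −665 kJ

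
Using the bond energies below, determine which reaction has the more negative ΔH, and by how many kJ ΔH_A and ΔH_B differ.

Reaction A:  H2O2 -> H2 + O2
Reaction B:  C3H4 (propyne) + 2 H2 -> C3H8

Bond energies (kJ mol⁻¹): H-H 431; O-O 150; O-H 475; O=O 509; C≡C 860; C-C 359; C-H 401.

Reaction A:
  Bonds broken (reactants):
    O-H: 2 × 475 = 950
    O-O: 1 × 150 = 150
    Σ(broken) = 1100 kJ
  Bonds formed (products):
    H-H: 1 × 431 = 431
    O=O: 1 × 509 = 509
    Σ(formed) = 940 kJ
  ΔH_A = 1100 − 940 = +160 kJ
Reaction B:
  Bonds broken (reactants):
    C≡C: 1 × 860 = 860
    C-C: 1 × 359 = 359
    C-H: 4 × 401 = 1604
    H-H: 2 × 431 = 862
    Σ(broken) = 3685 kJ
  Bonds formed (products):
    C-C: 2 × 359 = 718
    C-H: 8 × 401 = 3208
    Σ(formed) = 3926 kJ
  ΔH_B = 3685 − 3926 = −241 kJ
ΔH_A − ΔH_B = +401 kJ, so reaction B has the more negative ΔH; |ΔH_A − ΔH_B| = 401 kJ.

Reaction B, by 401 kJ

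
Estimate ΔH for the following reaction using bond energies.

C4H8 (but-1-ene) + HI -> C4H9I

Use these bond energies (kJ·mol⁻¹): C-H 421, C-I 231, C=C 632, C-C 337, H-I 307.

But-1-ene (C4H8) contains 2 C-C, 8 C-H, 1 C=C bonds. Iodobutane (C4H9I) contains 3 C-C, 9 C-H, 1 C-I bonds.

ΔH ≈ −50 kJ

Bonds broken (reactants):
  C-C: 2 × 337 = 674
  C-H: 8 × 421 = 3368
  C=C: 1 × 632 = 632
  H-I: 1 × 307 = 307
  Σ(broken) = 4981 kJ
Bonds formed (products):
  C-C: 3 × 337 = 1011
  C-H: 9 × 421 = 3789
  C-I: 1 × 231 = 231
  Σ(formed) = 5031 kJ
ΔH = Σ(broken) − Σ(formed) = 4981 − 5031 = −50 kJ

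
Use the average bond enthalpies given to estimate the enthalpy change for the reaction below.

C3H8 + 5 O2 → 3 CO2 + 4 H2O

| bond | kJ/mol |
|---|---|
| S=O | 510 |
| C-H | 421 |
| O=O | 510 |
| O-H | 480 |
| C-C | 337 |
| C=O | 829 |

ΔH ≈ −2222 kJ

Bonds broken (reactants):
  C-C: 2 × 337 = 674
  C-H: 8 × 421 = 3368
  O=O: 5 × 510 = 2550
  Σ(broken) = 6592 kJ
Bonds formed (products):
  C=O: 6 × 829 = 4974
  O-H: 8 × 480 = 3840
  Σ(formed) = 8814 kJ
ΔH = Σ(broken) − Σ(formed) = 6592 − 8814 = −2222 kJ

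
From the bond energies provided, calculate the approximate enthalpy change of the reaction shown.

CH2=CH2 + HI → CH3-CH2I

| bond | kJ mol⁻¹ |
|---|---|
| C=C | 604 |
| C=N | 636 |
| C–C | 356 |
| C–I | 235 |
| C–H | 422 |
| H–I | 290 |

ΔH ≈ −119 kJ

Bonds broken (reactants):
  C–H: 4 × 422 = 1688
  C=C: 1 × 604 = 604
  H–I: 1 × 290 = 290
  Σ(broken) = 2582 kJ
Bonds formed (products):
  C–C: 1 × 356 = 356
  C–H: 5 × 422 = 2110
  C–I: 1 × 235 = 235
  Σ(formed) = 2701 kJ
ΔH = Σ(broken) − Σ(formed) = 2582 − 2701 = −119 kJ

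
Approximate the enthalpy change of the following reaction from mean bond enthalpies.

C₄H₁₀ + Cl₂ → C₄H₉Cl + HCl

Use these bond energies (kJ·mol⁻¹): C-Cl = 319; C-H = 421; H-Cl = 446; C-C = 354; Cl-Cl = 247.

ΔH ≈ −97 kJ

Bonds broken (reactants):
  C-C: 3 × 354 = 1062
  C-H: 10 × 421 = 4210
  Cl-Cl: 1 × 247 = 247
  Σ(broken) = 5519 kJ
Bonds formed (products):
  C-C: 3 × 354 = 1062
  C-Cl: 1 × 319 = 319
  C-H: 9 × 421 = 3789
  H-Cl: 1 × 446 = 446
  Σ(formed) = 5616 kJ
ΔH = Σ(broken) − Σ(formed) = 5519 − 5616 = −97 kJ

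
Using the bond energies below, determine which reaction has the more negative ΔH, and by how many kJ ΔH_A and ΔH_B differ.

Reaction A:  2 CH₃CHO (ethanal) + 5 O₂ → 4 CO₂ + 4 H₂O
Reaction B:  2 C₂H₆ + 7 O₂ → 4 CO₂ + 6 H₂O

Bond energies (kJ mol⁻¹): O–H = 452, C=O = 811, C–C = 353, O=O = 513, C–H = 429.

Reaction B, by 688 kJ

Reaction A:
  Bonds broken (reactants):
    C–C: 2 × 353 = 706
    C–H: 8 × 429 = 3432
    C=O: 2 × 811 = 1622
    O=O: 5 × 513 = 2565
    Σ(broken) = 8325 kJ
  Bonds formed (products):
    C=O: 8 × 811 = 6488
    O–H: 8 × 452 = 3616
    Σ(formed) = 10104 kJ
  ΔH_A = 8325 − 10104 = −1779 kJ
Reaction B:
  Bonds broken (reactants):
    C–C: 2 × 353 = 706
    C–H: 12 × 429 = 5148
    O=O: 7 × 513 = 3591
    Σ(broken) = 9445 kJ
  Bonds formed (products):
    C=O: 8 × 811 = 6488
    O–H: 12 × 452 = 5424
    Σ(formed) = 11912 kJ
  ΔH_B = 9445 − 11912 = −2467 kJ
ΔH_A − ΔH_B = +688 kJ, so reaction B has the more negative ΔH; |ΔH_A − ΔH_B| = 688 kJ.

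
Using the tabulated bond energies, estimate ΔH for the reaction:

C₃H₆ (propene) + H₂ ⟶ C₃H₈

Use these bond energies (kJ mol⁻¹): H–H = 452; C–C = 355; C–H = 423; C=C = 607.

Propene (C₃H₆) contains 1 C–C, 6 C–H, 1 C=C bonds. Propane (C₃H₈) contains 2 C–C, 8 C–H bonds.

Bonds broken (reactants):
  C–C: 1 × 355 = 355
  C–H: 6 × 423 = 2538
  C=C: 1 × 607 = 607
  H–H: 1 × 452 = 452
  Σ(broken) = 3952 kJ
Bonds formed (products):
  C–C: 2 × 355 = 710
  C–H: 8 × 423 = 3384
  Σ(formed) = 4094 kJ
ΔH = Σ(broken) − Σ(formed) = 3952 − 4094 = −142 kJ

ΔH ≈ −142 kJ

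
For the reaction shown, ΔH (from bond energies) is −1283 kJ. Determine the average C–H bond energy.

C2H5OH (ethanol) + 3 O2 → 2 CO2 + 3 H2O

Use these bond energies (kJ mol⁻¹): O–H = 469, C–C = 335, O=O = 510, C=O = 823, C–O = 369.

D(C–H) ≈ 424 kJ/mol

Let D be the C–H bond energy.
Σ(broken) = 1×335 + 5×D + 1×369 + 1×469 + 3×510 = 2703 + 5D
Σ(formed) = 4×823 + 6×469 = 6106
ΔH = Σ(broken) − Σ(formed) = (2703 + 5D) − (6106) = −3403 + 5D
Setting this equal to −1283 kJ gives 5D = 2120, so D = 424 kJ/mol.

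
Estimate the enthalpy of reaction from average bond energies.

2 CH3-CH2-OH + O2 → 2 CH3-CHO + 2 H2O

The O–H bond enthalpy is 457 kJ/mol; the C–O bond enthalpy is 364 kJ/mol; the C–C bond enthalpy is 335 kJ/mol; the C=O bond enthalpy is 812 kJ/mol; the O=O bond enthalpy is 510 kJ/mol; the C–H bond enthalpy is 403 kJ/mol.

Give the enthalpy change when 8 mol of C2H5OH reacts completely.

Bonds broken (reactants):
  C–C: 2 × 335 = 670
  C–H: 10 × 403 = 4030
  C–O: 2 × 364 = 728
  O–H: 2 × 457 = 914
  O=O: 1 × 510 = 510
  Σ(broken) = 6852 kJ
Bonds formed (products):
  C–C: 2 × 335 = 670
  C–H: 8 × 403 = 3224
  C=O: 2 × 812 = 1624
  O–H: 4 × 457 = 1828
  Σ(formed) = 7346 kJ
ΔH = Σ(broken) − Σ(formed) = 6852 − 7346 = −494 kJ
For 4× the reaction as written: 4 × (−494) = −1976 kJ

ΔH = −1976 kJ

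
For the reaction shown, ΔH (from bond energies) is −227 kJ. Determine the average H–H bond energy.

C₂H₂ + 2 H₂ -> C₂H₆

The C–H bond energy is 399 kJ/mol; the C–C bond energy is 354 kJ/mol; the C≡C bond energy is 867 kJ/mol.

D(H–H) ≈ 428 kJ/mol

Let D be the H–H bond energy.
Σ(broken) = 1×867 + 2×399 + 2×D = 1665 + 2D
Σ(formed) = 1×354 + 6×399 = 2748
ΔH = Σ(broken) − Σ(formed) = (1665 + 2D) − (2748) = −1083 + 2D
Setting this equal to −227 kJ gives 2D = 856, so D = 428 kJ/mol.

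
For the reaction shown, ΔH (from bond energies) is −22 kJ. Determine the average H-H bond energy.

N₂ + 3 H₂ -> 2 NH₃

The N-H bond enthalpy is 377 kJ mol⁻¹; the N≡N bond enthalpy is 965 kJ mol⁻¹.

Let D be the H-H bond energy.
Σ(broken) = 3×D + 1×965 = 965 + 3D
Σ(formed) = 6×377 = 2262
ΔH = Σ(broken) − Σ(formed) = (965 + 3D) − (2262) = −1297 + 3D
Setting this equal to −22 kJ gives 3D = 1275, so D = 425 kJ/mol.

D(H-H) ≈ 425 kJ/mol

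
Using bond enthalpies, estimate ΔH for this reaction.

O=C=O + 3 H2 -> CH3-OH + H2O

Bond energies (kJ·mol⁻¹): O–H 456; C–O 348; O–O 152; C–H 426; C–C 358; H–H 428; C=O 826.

Bonds broken (reactants):
  C=O: 2 × 826 = 1652
  H–H: 3 × 428 = 1284
  Σ(broken) = 2936 kJ
Bonds formed (products):
  C–H: 3 × 426 = 1278
  C–O: 1 × 348 = 348
  O–H: 3 × 456 = 1368
  Σ(formed) = 2994 kJ
ΔH = Σ(broken) − Σ(formed) = 2936 − 2994 = −58 kJ

ΔH ≈ −58 kJ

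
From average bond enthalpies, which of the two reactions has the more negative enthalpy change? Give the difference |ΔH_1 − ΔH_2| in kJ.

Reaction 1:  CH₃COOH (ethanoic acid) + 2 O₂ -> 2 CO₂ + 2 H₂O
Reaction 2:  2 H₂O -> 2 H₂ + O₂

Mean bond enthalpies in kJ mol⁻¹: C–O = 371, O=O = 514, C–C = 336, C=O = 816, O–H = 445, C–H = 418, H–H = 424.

Reaction 1:
  Bonds broken (reactants):
    C–C: 1 × 336 = 336
    C–H: 3 × 418 = 1254
    C–O: 1 × 371 = 371
    C=O: 1 × 816 = 816
    O–H: 1 × 445 = 445
    O=O: 2 × 514 = 1028
    Σ(broken) = 4250 kJ
  Bonds formed (products):
    C=O: 4 × 816 = 3264
    O–H: 4 × 445 = 1780
    Σ(formed) = 5044 kJ
  ΔH_1 = 4250 − 5044 = −794 kJ
Reaction 2:
  Bonds broken (reactants):
    O–H: 4 × 445 = 1780
    Σ(broken) = 1780 kJ
  Bonds formed (products):
    H–H: 2 × 424 = 848
    O=O: 1 × 514 = 514
    Σ(formed) = 1362 kJ
  ΔH_2 = 1780 − 1362 = +418 kJ
ΔH_1 − ΔH_2 = −1212 kJ, so reaction 1 has the more negative ΔH; |ΔH_1 − ΔH_2| = 1212 kJ.

Reaction 1, by 1212 kJ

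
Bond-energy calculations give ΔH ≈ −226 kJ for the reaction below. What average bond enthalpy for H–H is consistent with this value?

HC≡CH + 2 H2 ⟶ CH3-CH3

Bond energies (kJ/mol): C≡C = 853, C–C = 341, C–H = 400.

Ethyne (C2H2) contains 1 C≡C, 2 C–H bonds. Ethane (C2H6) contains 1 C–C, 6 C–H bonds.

Let D be the H–H bond energy.
Σ(broken) = 1×853 + 2×400 + 2×D = 1653 + 2D
Σ(formed) = 1×341 + 6×400 = 2741
ΔH = Σ(broken) − Σ(formed) = (1653 + 2D) − (2741) = −1088 + 2D
Setting this equal to −226 kJ gives 2D = 862, so D = 431 kJ/mol.

D(H–H) ≈ 431 kJ/mol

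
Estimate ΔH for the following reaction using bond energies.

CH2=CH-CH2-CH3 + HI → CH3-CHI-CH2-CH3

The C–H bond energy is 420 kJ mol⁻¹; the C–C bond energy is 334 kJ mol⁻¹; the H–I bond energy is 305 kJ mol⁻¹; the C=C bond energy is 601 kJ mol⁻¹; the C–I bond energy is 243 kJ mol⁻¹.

Bonds broken (reactants):
  C–C: 2 × 334 = 668
  C–H: 8 × 420 = 3360
  C=C: 1 × 601 = 601
  H–I: 1 × 305 = 305
  Σ(broken) = 4934 kJ
Bonds formed (products):
  C–C: 3 × 334 = 1002
  C–H: 9 × 420 = 3780
  C–I: 1 × 243 = 243
  Σ(formed) = 5025 kJ
ΔH = Σ(broken) − Σ(formed) = 4934 − 5025 = −91 kJ

ΔH ≈ −91 kJ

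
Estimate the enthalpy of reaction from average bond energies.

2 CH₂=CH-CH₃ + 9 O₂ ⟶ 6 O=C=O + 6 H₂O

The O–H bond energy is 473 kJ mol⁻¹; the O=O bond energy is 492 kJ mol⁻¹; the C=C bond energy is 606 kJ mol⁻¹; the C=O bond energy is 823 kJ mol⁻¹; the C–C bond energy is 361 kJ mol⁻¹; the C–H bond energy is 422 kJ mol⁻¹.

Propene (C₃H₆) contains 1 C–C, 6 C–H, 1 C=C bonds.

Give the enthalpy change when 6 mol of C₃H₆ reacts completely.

Bonds broken (reactants):
  C–C: 2 × 361 = 722
  C–H: 12 × 422 = 5064
  C=C: 2 × 606 = 1212
  O=O: 9 × 492 = 4428
  Σ(broken) = 11426 kJ
Bonds formed (products):
  C=O: 12 × 823 = 9876
  O–H: 12 × 473 = 5676
  Σ(formed) = 15552 kJ
ΔH = Σ(broken) − Σ(formed) = 11426 − 15552 = −4126 kJ
For 3× the reaction as written: 3 × (−4126) = −12378 kJ

ΔH = −12378 kJ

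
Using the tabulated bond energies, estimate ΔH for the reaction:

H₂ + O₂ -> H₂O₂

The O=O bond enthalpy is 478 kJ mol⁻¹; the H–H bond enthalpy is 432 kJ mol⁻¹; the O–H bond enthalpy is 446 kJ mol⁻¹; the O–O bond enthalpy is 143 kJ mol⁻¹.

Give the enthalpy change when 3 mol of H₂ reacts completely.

Bonds broken (reactants):
  H–H: 1 × 432 = 432
  O=O: 1 × 478 = 478
  Σ(broken) = 910 kJ
Bonds formed (products):
  O–H: 2 × 446 = 892
  O–O: 1 × 143 = 143
  Σ(formed) = 1035 kJ
ΔH = Σ(broken) − Σ(formed) = 910 − 1035 = −125 kJ
For 3× the reaction as written: 3 × (−125) = −375 kJ

ΔH = −375 kJ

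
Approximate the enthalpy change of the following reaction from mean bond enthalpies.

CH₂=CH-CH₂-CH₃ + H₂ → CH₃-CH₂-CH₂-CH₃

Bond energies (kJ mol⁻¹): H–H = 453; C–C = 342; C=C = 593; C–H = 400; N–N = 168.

ΔH ≈ −96 kJ

Bonds broken (reactants):
  C–C: 2 × 342 = 684
  C–H: 8 × 400 = 3200
  C=C: 1 × 593 = 593
  H–H: 1 × 453 = 453
  Σ(broken) = 4930 kJ
Bonds formed (products):
  C–C: 3 × 342 = 1026
  C–H: 10 × 400 = 4000
  Σ(formed) = 5026 kJ
ΔH = Σ(broken) − Σ(formed) = 4930 − 5026 = −96 kJ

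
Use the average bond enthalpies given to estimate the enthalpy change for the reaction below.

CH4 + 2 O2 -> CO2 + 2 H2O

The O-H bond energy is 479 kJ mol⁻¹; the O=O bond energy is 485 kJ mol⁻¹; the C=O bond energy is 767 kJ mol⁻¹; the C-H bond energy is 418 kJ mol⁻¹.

ΔH ≈ −808 kJ

Bonds broken (reactants):
  C-H: 4 × 418 = 1672
  O=O: 2 × 485 = 970
  Σ(broken) = 2642 kJ
Bonds formed (products):
  C=O: 2 × 767 = 1534
  O-H: 4 × 479 = 1916
  Σ(formed) = 3450 kJ
ΔH = Σ(broken) − Σ(formed) = 2642 − 3450 = −808 kJ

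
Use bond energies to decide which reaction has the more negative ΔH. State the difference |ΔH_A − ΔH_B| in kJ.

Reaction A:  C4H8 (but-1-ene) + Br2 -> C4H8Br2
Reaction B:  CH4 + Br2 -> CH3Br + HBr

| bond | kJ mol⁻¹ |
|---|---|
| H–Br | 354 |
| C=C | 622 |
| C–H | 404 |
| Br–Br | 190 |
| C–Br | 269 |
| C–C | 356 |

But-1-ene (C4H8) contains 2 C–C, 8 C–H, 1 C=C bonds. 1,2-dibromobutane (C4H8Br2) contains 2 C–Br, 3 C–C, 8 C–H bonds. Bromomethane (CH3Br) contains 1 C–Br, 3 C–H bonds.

Reaction A, by 53 kJ

Reaction A:
  Bonds broken (reactants):
    Br–Br: 1 × 190 = 190
    C–C: 2 × 356 = 712
    C–H: 8 × 404 = 3232
    C=C: 1 × 622 = 622
    Σ(broken) = 4756 kJ
  Bonds formed (products):
    C–Br: 2 × 269 = 538
    C–C: 3 × 356 = 1068
    C–H: 8 × 404 = 3232
    Σ(formed) = 4838 kJ
  ΔH_A = 4756 − 4838 = −82 kJ
Reaction B:
  Bonds broken (reactants):
    Br–Br: 1 × 190 = 190
    C–H: 4 × 404 = 1616
    Σ(broken) = 1806 kJ
  Bonds formed (products):
    C–Br: 1 × 269 = 269
    C–H: 3 × 404 = 1212
    H–Br: 1 × 354 = 354
    Σ(formed) = 1835 kJ
  ΔH_B = 1806 − 1835 = −29 kJ
ΔH_A − ΔH_B = −53 kJ, so reaction A has the more negative ΔH; |ΔH_A − ΔH_B| = 53 kJ.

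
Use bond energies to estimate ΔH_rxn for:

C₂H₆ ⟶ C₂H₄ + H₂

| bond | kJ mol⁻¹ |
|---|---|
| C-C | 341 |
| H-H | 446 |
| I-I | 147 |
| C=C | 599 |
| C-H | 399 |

Bonds broken (reactants):
  C-C: 1 × 341 = 341
  C-H: 6 × 399 = 2394
  Σ(broken) = 2735 kJ
Bonds formed (products):
  C-H: 4 × 399 = 1596
  C=C: 1 × 599 = 599
  H-H: 1 × 446 = 446
  Σ(formed) = 2641 kJ
ΔH = Σ(broken) − Σ(formed) = 2735 − 2641 = +94 kJ

ΔH ≈ +94 kJ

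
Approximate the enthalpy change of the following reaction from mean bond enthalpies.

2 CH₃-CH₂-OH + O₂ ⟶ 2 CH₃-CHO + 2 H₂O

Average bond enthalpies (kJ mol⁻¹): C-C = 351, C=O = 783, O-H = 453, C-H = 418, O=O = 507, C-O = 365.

Bonds broken (reactants):
  C-C: 2 × 351 = 702
  C-H: 10 × 418 = 4180
  C-O: 2 × 365 = 730
  O-H: 2 × 453 = 906
  O=O: 1 × 507 = 507
  Σ(broken) = 7025 kJ
Bonds formed (products):
  C-C: 2 × 351 = 702
  C-H: 8 × 418 = 3344
  C=O: 2 × 783 = 1566
  O-H: 4 × 453 = 1812
  Σ(formed) = 7424 kJ
ΔH = Σ(broken) − Σ(formed) = 7025 − 7424 = −399 kJ

ΔH ≈ −399 kJ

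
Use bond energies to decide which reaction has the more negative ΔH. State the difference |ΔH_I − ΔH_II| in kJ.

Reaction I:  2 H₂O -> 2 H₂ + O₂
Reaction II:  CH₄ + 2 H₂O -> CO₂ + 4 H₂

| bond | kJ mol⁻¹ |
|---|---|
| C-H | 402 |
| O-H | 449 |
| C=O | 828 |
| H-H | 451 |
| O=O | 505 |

Reaction I:
  Bonds broken (reactants):
    O-H: 4 × 449 = 1796
    Σ(broken) = 1796 kJ
  Bonds formed (products):
    H-H: 2 × 451 = 902
    O=O: 1 × 505 = 505
    Σ(formed) = 1407 kJ
  ΔH_I = 1796 − 1407 = +389 kJ
Reaction II:
  Bonds broken (reactants):
    C-H: 4 × 402 = 1608
    O-H: 4 × 449 = 1796
    Σ(broken) = 3404 kJ
  Bonds formed (products):
    C=O: 2 × 828 = 1656
    H-H: 4 × 451 = 1804
    Σ(formed) = 3460 kJ
  ΔH_II = 3404 − 3460 = −56 kJ
ΔH_I − ΔH_II = +445 kJ, so reaction II has the more negative ΔH; |ΔH_I − ΔH_II| = 445 kJ.

Reaction II, by 445 kJ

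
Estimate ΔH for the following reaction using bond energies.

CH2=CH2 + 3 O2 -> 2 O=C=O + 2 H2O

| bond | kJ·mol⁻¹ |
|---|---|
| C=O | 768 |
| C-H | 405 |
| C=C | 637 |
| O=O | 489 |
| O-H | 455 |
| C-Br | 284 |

Bonds broken (reactants):
  C-H: 4 × 405 = 1620
  C=C: 1 × 637 = 637
  O=O: 3 × 489 = 1467
  Σ(broken) = 3724 kJ
Bonds formed (products):
  C=O: 4 × 768 = 3072
  O-H: 4 × 455 = 1820
  Σ(formed) = 4892 kJ
ΔH = Σ(broken) − Σ(formed) = 3724 − 4892 = −1168 kJ

ΔH ≈ −1168 kJ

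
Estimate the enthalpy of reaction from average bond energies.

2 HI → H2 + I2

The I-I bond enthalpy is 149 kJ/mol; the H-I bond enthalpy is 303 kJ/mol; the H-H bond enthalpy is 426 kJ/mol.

Bonds broken (reactants):
  H-I: 2 × 303 = 606
  Σ(broken) = 606 kJ
Bonds formed (products):
  H-H: 1 × 426 = 426
  I-I: 1 × 149 = 149
  Σ(formed) = 575 kJ
ΔH = Σ(broken) − Σ(formed) = 606 − 575 = +31 kJ

ΔH ≈ +31 kJ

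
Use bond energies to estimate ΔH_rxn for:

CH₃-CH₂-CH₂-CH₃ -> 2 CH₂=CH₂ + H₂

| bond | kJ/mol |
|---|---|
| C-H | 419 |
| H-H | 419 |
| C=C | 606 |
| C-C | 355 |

Bonds broken (reactants):
  C-C: 3 × 355 = 1065
  C-H: 10 × 419 = 4190
  Σ(broken) = 5255 kJ
Bonds formed (products):
  C-H: 8 × 419 = 3352
  C=C: 2 × 606 = 1212
  H-H: 1 × 419 = 419
  Σ(formed) = 4983 kJ
ΔH = Σ(broken) − Σ(formed) = 5255 − 4983 = +272 kJ

ΔH ≈ +272 kJ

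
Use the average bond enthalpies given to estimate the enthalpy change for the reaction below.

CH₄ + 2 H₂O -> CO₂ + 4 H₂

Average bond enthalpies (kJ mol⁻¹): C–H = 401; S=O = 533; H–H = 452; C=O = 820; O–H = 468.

Bonds broken (reactants):
  C–H: 4 × 401 = 1604
  O–H: 4 × 468 = 1872
  Σ(broken) = 3476 kJ
Bonds formed (products):
  C=O: 2 × 820 = 1640
  H–H: 4 × 452 = 1808
  Σ(formed) = 3448 kJ
ΔH = Σ(broken) − Σ(formed) = 3476 − 3448 = +28 kJ

ΔH ≈ +28 kJ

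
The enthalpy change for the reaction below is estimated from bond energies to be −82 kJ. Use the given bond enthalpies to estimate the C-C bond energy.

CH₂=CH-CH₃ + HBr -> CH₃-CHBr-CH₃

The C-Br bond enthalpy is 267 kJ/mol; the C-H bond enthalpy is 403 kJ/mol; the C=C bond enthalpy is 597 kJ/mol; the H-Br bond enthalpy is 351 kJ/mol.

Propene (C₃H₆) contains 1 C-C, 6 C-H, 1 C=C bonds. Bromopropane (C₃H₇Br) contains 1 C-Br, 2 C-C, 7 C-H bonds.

D(C-C) ≈ 360 kJ/mol

Let D be the C-C bond energy.
Σ(broken) = 1×D + 6×403 + 1×597 + 1×351 = 3366 + D
Σ(formed) = 1×267 + 2×D + 7×403 = 3088 + 2D
ΔH = Σ(broken) − Σ(formed) = (3366 + D) − (3088 + 2D) = +278 − D
Setting this equal to −82 kJ gives D = 360 kJ/mol.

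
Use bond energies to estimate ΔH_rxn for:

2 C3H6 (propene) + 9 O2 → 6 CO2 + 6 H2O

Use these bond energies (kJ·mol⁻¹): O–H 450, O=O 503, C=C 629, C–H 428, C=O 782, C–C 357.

Bonds broken (reactants):
  C–C: 2 × 357 = 714
  C–H: 12 × 428 = 5136
  C=C: 2 × 629 = 1258
  O=O: 9 × 503 = 4527
  Σ(broken) = 11635 kJ
Bonds formed (products):
  C=O: 12 × 782 = 9384
  O–H: 12 × 450 = 5400
  Σ(formed) = 14784 kJ
ΔH = Σ(broken) − Σ(formed) = 11635 − 14784 = −3149 kJ

ΔH ≈ −3149 kJ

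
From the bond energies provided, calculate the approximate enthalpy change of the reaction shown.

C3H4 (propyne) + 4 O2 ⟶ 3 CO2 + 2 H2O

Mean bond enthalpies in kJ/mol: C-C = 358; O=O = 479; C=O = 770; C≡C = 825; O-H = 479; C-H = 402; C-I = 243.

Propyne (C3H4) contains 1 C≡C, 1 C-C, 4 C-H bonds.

ΔH ≈ −1829 kJ

Bonds broken (reactants):
  C≡C: 1 × 825 = 825
  C-C: 1 × 358 = 358
  C-H: 4 × 402 = 1608
  O=O: 4 × 479 = 1916
  Σ(broken) = 4707 kJ
Bonds formed (products):
  C=O: 6 × 770 = 4620
  O-H: 4 × 479 = 1916
  Σ(formed) = 6536 kJ
ΔH = Σ(broken) − Σ(formed) = 4707 − 6536 = −1829 kJ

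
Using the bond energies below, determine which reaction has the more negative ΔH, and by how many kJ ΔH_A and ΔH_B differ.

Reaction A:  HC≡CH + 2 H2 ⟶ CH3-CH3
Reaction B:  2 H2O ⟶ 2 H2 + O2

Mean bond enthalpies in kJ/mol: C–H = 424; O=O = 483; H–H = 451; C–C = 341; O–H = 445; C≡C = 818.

Reaction A, by 712 kJ

Reaction A:
  Bonds broken (reactants):
    C≡C: 1 × 818 = 818
    C–H: 2 × 424 = 848
    H–H: 2 × 451 = 902
    Σ(broken) = 2568 kJ
  Bonds formed (products):
    C–C: 1 × 341 = 341
    C–H: 6 × 424 = 2544
    Σ(formed) = 2885 kJ
  ΔH_A = 2568 − 2885 = −317 kJ
Reaction B:
  Bonds broken (reactants):
    O–H: 4 × 445 = 1780
    Σ(broken) = 1780 kJ
  Bonds formed (products):
    H–H: 2 × 451 = 902
    O=O: 1 × 483 = 483
    Σ(formed) = 1385 kJ
  ΔH_B = 1780 − 1385 = +395 kJ
ΔH_A − ΔH_B = −712 kJ, so reaction A has the more negative ΔH; |ΔH_A − ΔH_B| = 712 kJ.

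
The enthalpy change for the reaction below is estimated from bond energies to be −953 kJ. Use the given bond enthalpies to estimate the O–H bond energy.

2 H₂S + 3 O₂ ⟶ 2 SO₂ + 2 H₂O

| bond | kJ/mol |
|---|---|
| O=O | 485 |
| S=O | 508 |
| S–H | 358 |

D(O–H) ≈ 452 kJ/mol

Let D be the O–H bond energy.
Σ(broken) = 3×485 + 4×358 = 2887
Σ(formed) = 4×D + 4×508 = 2032 + 4D
ΔH = Σ(broken) − Σ(formed) = (2887) − (2032 + 4D) = +855 − 4D
Setting this equal to −953 kJ gives 4D = 1808, so D = 452 kJ/mol.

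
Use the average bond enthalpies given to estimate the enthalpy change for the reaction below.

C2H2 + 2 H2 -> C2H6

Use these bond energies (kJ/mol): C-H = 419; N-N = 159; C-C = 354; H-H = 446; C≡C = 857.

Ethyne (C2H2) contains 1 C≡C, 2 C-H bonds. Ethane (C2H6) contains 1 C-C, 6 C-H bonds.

ΔH ≈ −281 kJ

Bonds broken (reactants):
  C≡C: 1 × 857 = 857
  C-H: 2 × 419 = 838
  H-H: 2 × 446 = 892
  Σ(broken) = 2587 kJ
Bonds formed (products):
  C-C: 1 × 354 = 354
  C-H: 6 × 419 = 2514
  Σ(formed) = 2868 kJ
ΔH = Σ(broken) − Σ(formed) = 2587 − 2868 = −281 kJ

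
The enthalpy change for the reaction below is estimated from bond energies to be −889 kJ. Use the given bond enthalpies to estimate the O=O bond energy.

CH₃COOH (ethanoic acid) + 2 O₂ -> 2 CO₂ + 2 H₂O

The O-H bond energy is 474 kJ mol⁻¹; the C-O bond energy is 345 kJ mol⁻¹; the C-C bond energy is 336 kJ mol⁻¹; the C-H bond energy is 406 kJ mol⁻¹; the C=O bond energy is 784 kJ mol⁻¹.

Let D be the O=O bond energy.
Σ(broken) = 1×336 + 3×406 + 1×345 + 1×784 + 1×474 + 2×D = 3157 + 2D
Σ(formed) = 4×784 + 4×474 = 5032
ΔH = Σ(broken) − Σ(formed) = (3157 + 2D) − (5032) = −1875 + 2D
Setting this equal to −889 kJ gives 2D = 986, so D = 493 kJ/mol.

D(O=O) ≈ 493 kJ/mol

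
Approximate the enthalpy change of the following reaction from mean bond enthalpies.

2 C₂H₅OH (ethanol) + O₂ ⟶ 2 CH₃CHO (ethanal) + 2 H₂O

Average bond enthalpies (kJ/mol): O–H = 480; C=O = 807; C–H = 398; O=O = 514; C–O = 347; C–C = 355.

ΔH ≈ −570 kJ

Bonds broken (reactants):
  C–C: 2 × 355 = 710
  C–H: 10 × 398 = 3980
  C–O: 2 × 347 = 694
  O–H: 2 × 480 = 960
  O=O: 1 × 514 = 514
  Σ(broken) = 6858 kJ
Bonds formed (products):
  C–C: 2 × 355 = 710
  C–H: 8 × 398 = 3184
  C=O: 2 × 807 = 1614
  O–H: 4 × 480 = 1920
  Σ(formed) = 7428 kJ
ΔH = Σ(broken) − Σ(formed) = 6858 − 7428 = −570 kJ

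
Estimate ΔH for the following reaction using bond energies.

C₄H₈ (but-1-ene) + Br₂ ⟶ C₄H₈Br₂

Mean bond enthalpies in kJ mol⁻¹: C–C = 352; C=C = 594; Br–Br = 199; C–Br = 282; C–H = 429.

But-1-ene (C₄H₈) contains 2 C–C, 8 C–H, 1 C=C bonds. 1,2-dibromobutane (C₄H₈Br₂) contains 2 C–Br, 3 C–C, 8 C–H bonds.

Bonds broken (reactants):
  Br–Br: 1 × 199 = 199
  C–C: 2 × 352 = 704
  C–H: 8 × 429 = 3432
  C=C: 1 × 594 = 594
  Σ(broken) = 4929 kJ
Bonds formed (products):
  C–Br: 2 × 282 = 564
  C–C: 3 × 352 = 1056
  C–H: 8 × 429 = 3432
  Σ(formed) = 5052 kJ
ΔH = Σ(broken) − Σ(formed) = 4929 − 5052 = −123 kJ

ΔH ≈ −123 kJ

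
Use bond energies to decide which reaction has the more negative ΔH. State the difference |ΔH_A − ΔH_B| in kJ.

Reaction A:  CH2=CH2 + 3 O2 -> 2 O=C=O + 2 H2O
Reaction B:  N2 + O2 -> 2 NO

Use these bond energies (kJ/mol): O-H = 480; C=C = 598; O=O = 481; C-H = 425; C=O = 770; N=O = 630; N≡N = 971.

Reaction A:
  Bonds broken (reactants):
    C-H: 4 × 425 = 1700
    C=C: 1 × 598 = 598
    O=O: 3 × 481 = 1443
    Σ(broken) = 3741 kJ
  Bonds formed (products):
    C=O: 4 × 770 = 3080
    O-H: 4 × 480 = 1920
    Σ(formed) = 5000 kJ
  ΔH_A = 3741 − 5000 = −1259 kJ
Reaction B:
  Bonds broken (reactants):
    N≡N: 1 × 971 = 971
    O=O: 1 × 481 = 481
    Σ(broken) = 1452 kJ
  Bonds formed (products):
    N=O: 2 × 630 = 1260
    Σ(formed) = 1260 kJ
  ΔH_B = 1452 − 1260 = +192 kJ
ΔH_A − ΔH_B = −1451 kJ, so reaction A has the more negative ΔH; |ΔH_A − ΔH_B| = 1451 kJ.

Reaction A, by 1451 kJ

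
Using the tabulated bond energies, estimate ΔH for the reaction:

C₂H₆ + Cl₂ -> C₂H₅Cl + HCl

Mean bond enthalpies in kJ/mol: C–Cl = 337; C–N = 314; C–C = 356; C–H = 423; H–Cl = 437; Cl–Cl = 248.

ΔH ≈ −103 kJ

Bonds broken (reactants):
  C–C: 1 × 356 = 356
  C–H: 6 × 423 = 2538
  Cl–Cl: 1 × 248 = 248
  Σ(broken) = 3142 kJ
Bonds formed (products):
  C–C: 1 × 356 = 356
  C–Cl: 1 × 337 = 337
  C–H: 5 × 423 = 2115
  H–Cl: 1 × 437 = 437
  Σ(formed) = 3245 kJ
ΔH = Σ(broken) − Σ(formed) = 3142 − 3245 = −103 kJ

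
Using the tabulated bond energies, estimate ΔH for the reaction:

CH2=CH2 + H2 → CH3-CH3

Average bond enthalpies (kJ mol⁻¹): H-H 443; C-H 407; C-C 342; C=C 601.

ΔH ≈ −112 kJ

Bonds broken (reactants):
  C-H: 4 × 407 = 1628
  C=C: 1 × 601 = 601
  H-H: 1 × 443 = 443
  Σ(broken) = 2672 kJ
Bonds formed (products):
  C-C: 1 × 342 = 342
  C-H: 6 × 407 = 2442
  Σ(formed) = 2784 kJ
ΔH = Σ(broken) − Σ(formed) = 2672 − 2784 = −112 kJ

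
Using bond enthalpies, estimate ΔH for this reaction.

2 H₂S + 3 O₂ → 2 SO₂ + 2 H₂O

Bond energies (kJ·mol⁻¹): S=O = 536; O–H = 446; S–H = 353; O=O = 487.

Bonds broken (reactants):
  O=O: 3 × 487 = 1461
  S–H: 4 × 353 = 1412
  Σ(broken) = 2873 kJ
Bonds formed (products):
  O–H: 4 × 446 = 1784
  S=O: 4 × 536 = 2144
  Σ(formed) = 3928 kJ
ΔH = Σ(broken) − Σ(formed) = 2873 − 3928 = −1055 kJ

ΔH ≈ −1055 kJ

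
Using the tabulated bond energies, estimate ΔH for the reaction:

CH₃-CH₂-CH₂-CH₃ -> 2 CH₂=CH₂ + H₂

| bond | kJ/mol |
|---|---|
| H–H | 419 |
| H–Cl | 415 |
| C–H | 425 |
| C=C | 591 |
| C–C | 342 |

Bonds broken (reactants):
  C–C: 3 × 342 = 1026
  C–H: 10 × 425 = 4250
  Σ(broken) = 5276 kJ
Bonds formed (products):
  C–H: 8 × 425 = 3400
  C=C: 2 × 591 = 1182
  H–H: 1 × 419 = 419
  Σ(formed) = 5001 kJ
ΔH = Σ(broken) − Σ(formed) = 5276 − 5001 = +275 kJ

ΔH ≈ +275 kJ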